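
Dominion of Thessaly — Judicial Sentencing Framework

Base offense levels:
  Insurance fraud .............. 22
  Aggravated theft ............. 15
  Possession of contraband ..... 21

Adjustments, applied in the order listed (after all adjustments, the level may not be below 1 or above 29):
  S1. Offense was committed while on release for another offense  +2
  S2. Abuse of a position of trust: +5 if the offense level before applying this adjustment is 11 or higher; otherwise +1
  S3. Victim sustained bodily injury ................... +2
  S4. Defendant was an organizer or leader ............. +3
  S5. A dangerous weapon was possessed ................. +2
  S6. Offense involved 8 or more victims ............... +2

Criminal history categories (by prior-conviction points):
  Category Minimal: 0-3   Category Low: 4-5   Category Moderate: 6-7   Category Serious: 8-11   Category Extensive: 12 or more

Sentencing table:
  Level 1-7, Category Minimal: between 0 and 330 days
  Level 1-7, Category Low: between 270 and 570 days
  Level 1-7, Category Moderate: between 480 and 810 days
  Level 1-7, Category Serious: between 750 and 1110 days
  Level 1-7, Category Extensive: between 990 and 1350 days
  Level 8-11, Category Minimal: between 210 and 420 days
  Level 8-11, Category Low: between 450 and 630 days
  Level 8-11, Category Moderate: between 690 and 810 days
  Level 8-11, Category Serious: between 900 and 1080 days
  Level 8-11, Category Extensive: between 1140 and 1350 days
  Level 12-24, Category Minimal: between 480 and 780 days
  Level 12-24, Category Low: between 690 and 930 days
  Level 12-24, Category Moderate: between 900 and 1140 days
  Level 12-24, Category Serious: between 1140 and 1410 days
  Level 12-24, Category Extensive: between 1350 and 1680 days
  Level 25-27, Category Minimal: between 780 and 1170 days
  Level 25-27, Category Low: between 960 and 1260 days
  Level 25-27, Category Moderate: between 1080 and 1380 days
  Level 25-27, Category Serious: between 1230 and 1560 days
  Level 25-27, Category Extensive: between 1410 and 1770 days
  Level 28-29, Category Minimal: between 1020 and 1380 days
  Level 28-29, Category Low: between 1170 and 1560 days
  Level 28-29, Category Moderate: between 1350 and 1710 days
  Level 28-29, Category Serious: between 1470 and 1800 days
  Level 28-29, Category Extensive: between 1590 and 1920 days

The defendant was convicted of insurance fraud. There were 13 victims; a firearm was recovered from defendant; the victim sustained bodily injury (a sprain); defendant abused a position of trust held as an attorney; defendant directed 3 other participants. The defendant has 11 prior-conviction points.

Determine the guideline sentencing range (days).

Base offense level for insurance fraud: 22.
S2 applies (level before this adjustment is 22 ≥ 11, so +5): 22 + 5 = 27.
S3 applies: 27 + 2 = 29.
S4 applies: 29 + 3 = 32.
S5 applies: 32 + 2 = 34.
S6 applies: 34 + 2 = 36.
Level 36 exceeds the maximum of 29; capped at 29.
Final offense level: 29.
Criminal history: 11 prior points → Category Serious (8-11).
Level 29 falls in the 28-29 band.
Grid: Level 28-29 × Category Serious = 1470-1800 days.

1470-1800 days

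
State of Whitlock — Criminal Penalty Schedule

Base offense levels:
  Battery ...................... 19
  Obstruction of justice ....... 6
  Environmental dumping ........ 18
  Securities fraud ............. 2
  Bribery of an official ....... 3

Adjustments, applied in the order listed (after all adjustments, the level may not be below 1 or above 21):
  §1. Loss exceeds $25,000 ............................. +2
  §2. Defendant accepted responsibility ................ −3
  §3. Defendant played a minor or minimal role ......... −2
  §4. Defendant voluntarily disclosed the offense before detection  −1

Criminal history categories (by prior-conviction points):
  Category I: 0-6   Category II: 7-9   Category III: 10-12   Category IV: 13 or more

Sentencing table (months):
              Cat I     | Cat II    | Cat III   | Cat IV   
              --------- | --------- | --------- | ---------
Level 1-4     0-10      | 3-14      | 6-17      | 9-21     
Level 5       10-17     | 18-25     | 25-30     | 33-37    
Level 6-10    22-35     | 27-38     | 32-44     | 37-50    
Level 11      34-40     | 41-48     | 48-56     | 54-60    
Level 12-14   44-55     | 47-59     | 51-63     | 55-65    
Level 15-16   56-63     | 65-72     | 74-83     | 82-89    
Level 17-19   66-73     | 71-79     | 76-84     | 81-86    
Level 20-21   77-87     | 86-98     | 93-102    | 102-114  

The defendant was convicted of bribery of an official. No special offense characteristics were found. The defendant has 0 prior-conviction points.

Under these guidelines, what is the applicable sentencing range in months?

Base offense level for bribery of an official: 3.
Final offense level: 3.
Criminal history: 0 prior points → Category I (0-6).
Level 3 falls in the 1-4 band.
Grid: Level 1-4 × Category I = 0-10 months.

0-10 months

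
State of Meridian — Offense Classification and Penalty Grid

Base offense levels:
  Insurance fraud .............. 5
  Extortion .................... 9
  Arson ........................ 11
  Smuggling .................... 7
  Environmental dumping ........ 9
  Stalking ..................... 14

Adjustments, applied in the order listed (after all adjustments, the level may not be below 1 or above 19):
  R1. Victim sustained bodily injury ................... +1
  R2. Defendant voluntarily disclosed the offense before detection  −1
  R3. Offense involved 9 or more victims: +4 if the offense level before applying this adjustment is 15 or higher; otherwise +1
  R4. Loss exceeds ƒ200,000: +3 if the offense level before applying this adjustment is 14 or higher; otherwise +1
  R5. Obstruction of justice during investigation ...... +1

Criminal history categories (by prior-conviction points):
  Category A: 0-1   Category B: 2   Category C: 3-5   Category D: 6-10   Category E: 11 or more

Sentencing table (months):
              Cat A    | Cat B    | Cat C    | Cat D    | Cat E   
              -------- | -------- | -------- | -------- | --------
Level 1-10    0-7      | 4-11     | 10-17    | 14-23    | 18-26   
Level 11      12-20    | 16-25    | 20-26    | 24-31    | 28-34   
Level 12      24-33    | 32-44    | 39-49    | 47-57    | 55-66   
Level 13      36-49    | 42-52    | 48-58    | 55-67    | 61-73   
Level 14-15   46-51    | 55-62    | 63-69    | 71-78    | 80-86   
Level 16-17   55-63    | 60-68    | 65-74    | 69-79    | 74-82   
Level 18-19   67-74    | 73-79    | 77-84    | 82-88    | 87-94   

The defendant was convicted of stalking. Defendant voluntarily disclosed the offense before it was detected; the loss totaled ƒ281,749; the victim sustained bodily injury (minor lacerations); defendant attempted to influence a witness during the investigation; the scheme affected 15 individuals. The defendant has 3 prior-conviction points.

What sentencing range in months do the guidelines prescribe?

Base offense level for stalking: 14.
R1 applies: 14 + 1 = 15.
R2 applies: 15 − 1 = 14.
R3 applies (level before this adjustment is 14 < 15, so +1): 14 + 1 = 15.
R4 applies (level before this adjustment is 15 ≥ 14, so +3): 15 + 3 = 18.
R5 applies: 18 + 1 = 19.
Final offense level: 19.
Criminal history: 3 prior points → Category C (3-5).
Level 19 falls in the 18-19 band.
Grid: Level 18-19 × Category C = 77-84 months.

77-84 months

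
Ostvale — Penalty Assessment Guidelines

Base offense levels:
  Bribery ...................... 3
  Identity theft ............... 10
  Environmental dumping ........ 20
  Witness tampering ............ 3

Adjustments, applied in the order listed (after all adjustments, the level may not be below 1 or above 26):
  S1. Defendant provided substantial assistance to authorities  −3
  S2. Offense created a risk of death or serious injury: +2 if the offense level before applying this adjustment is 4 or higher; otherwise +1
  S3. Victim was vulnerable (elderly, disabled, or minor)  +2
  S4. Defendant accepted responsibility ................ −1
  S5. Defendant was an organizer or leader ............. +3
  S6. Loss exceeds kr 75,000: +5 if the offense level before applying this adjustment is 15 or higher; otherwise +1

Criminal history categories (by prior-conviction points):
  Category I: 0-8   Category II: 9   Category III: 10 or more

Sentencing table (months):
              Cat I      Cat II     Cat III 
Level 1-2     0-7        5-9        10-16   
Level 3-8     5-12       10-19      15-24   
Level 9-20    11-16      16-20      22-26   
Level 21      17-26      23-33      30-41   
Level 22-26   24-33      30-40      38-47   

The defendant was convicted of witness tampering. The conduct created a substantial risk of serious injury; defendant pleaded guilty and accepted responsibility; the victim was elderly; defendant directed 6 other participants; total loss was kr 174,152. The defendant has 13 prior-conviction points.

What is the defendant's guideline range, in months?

Base offense level for witness tampering: 3.
S1 does not apply.
S2 applies (level before this adjustment is 3 < 4, so +1): 3 + 1 = 4.
S3 applies: 4 + 2 = 6.
S4 applies: 6 − 1 = 5.
S5 applies: 5 + 3 = 8.
S6 applies (level before this adjustment is 8 < 15, so +1): 8 + 1 = 9.
Final offense level: 9.
Criminal history: 13 prior points → Category III (10+).
Level 9 falls in the 9-20 band.
Grid: Level 9-20 × Category III = 22-26 months.

22-26 months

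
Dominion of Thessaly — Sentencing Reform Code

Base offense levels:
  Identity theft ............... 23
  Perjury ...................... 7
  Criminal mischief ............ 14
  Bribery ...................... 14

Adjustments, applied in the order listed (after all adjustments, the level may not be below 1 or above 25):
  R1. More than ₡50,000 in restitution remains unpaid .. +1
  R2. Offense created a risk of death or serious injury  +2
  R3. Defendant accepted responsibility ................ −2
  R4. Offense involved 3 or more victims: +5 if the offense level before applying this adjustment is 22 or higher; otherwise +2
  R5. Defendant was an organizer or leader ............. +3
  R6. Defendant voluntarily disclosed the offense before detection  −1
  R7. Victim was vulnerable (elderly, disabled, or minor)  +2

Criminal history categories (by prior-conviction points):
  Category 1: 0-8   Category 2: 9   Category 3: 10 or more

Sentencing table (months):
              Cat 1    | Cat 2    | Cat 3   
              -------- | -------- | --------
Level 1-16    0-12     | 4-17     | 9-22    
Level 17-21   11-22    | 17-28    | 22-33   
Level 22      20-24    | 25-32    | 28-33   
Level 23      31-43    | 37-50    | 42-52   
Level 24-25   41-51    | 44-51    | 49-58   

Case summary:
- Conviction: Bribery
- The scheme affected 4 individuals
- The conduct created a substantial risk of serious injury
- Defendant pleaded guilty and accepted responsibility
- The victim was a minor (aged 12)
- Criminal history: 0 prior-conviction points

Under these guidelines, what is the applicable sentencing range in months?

Base offense level for bribery: 14.
R2 applies: 14 + 2 = 16.
R3 applies: 16 − 2 = 14.
R4 applies (level before this adjustment is 14 < 22, so +2): 14 + 2 = 16.
R6 does not apply.
R7 applies: 16 + 2 = 18.
Final offense level: 18.
Criminal history: 0 prior points → Category 1 (0-8).
Level 18 falls in the 17-21 band.
Grid: Level 17-21 × Category 1 = 11-22 months.

11-22 months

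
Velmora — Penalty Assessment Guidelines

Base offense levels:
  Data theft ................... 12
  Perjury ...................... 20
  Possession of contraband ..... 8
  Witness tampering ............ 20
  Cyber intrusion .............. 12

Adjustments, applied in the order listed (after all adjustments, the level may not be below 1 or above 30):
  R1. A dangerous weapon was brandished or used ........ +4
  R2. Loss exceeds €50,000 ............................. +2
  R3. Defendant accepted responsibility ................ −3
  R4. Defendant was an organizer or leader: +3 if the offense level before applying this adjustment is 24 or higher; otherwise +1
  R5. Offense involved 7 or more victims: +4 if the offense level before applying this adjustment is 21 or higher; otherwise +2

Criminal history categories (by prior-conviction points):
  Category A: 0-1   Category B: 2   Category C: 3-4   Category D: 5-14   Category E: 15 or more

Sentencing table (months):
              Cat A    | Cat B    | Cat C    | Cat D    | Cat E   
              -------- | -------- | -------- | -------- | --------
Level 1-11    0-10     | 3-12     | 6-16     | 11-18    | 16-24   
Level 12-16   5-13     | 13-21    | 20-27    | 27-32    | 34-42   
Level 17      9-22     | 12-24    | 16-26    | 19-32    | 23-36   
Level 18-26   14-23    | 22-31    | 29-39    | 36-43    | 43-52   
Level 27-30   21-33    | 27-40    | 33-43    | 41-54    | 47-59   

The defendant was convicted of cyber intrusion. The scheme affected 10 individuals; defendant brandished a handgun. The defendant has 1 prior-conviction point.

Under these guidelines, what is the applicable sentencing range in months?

14-23 months

Base offense level for cyber intrusion: 12.
R1 applies: 12 + 4 = 16.
R2 does not apply.
R4 does not apply.
R5 applies (level before this adjustment is 16 < 21, so +2): 16 + 2 = 18.
Final offense level: 18.
Criminal history: 1 prior point → Category A (0-1).
Level 18 falls in the 18-26 band.
Grid: Level 18-26 × Category A = 14-23 months.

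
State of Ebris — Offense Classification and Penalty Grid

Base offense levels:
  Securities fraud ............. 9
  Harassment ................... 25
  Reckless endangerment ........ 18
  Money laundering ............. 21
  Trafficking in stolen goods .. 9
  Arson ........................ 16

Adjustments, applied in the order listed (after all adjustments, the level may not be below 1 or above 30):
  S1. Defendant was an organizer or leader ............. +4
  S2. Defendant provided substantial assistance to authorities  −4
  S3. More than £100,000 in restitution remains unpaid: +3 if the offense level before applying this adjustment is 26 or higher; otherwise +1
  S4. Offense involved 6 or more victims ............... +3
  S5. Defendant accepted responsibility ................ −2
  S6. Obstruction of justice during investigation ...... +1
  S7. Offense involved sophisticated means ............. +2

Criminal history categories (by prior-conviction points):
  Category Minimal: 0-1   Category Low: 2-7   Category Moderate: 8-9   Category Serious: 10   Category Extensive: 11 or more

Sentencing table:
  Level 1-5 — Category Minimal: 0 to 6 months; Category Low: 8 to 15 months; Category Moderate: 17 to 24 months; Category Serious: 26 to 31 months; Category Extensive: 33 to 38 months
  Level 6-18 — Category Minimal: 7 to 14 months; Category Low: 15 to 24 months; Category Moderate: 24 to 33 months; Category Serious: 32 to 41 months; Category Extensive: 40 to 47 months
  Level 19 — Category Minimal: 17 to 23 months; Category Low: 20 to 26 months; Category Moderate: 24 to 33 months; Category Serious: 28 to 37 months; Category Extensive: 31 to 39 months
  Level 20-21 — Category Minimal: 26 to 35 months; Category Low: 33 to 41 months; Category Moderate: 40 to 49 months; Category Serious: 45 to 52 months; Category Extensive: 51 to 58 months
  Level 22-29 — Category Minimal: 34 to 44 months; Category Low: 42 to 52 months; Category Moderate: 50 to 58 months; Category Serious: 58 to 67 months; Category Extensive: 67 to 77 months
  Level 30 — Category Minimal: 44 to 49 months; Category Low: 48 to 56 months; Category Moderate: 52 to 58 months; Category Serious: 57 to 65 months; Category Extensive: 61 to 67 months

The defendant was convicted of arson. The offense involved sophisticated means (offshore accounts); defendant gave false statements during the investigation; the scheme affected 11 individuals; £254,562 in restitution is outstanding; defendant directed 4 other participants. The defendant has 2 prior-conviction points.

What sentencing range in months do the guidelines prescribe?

42-52 months

Base offense level for arson: 16.
S1 applies: 16 + 4 = 20.
S2 does not apply.
S3 applies (level before this adjustment is 20 < 26, so +1): 20 + 1 = 21.
S4 applies: 21 + 3 = 24.
S6 applies: 24 + 1 = 25.
S7 applies: 25 + 2 = 27.
Final offense level: 27.
Criminal history: 2 prior points → Category Low (2-7).
Level 27 falls in the 22-29 band.
Grid: Level 22-29 × Category Low = 42-52 months.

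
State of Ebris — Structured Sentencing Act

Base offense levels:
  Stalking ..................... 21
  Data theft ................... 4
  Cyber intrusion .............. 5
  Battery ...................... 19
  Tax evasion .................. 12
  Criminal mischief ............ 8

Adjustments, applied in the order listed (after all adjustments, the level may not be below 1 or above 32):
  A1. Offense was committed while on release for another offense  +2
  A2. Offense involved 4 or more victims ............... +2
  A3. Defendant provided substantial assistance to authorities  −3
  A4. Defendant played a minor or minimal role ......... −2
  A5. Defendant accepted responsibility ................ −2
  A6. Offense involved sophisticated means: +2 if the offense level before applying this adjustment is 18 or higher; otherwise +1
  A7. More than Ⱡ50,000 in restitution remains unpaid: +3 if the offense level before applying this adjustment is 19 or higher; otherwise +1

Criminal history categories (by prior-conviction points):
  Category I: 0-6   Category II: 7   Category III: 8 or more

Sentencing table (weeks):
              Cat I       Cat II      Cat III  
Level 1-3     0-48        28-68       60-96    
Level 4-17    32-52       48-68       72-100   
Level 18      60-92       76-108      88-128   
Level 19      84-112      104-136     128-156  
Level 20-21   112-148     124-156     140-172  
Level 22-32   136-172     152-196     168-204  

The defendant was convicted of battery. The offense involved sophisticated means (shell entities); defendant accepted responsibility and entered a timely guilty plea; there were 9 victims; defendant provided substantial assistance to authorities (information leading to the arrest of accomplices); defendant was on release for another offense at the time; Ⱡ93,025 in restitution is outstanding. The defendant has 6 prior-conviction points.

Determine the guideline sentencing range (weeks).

Base offense level for battery: 19.
A1 applies: 19 + 2 = 21.
A2 applies: 21 + 2 = 23.
A3 applies: 23 − 3 = 20.
A4 does not apply.
A5 applies: 20 − 2 = 18.
A6 applies (level before this adjustment is 18 ≥ 18, so +2): 18 + 2 = 20.
A7 applies (level before this adjustment is 20 ≥ 19, so +3): 20 + 3 = 23.
Final offense level: 23.
Criminal history: 6 prior points → Category I (0-6).
Level 23 falls in the 22-32 band.
Grid: Level 22-32 × Category I = 136-172 weeks.

136-172 weeks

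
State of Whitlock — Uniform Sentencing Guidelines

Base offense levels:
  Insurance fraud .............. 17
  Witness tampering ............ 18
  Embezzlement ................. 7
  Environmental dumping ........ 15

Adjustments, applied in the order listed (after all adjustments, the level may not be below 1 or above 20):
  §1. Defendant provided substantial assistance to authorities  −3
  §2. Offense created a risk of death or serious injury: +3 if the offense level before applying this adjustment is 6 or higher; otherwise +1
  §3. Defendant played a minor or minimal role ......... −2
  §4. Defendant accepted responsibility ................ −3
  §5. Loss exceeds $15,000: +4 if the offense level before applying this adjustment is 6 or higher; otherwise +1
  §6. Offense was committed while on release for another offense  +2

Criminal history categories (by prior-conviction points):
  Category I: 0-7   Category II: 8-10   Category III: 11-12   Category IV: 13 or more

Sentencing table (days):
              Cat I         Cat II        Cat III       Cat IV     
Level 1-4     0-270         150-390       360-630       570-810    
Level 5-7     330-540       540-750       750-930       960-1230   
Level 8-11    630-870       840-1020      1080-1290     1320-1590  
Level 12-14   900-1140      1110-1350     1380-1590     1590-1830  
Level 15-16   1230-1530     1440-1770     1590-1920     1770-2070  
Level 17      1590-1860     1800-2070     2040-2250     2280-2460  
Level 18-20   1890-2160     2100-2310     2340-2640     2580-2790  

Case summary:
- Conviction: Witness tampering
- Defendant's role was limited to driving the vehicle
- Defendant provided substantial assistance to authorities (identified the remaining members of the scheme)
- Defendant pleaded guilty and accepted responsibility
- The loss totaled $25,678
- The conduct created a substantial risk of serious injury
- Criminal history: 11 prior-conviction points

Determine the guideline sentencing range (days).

Base offense level for witness tampering: 18.
§1 applies: 18 − 3 = 15.
§2 applies (level before this adjustment is 15 ≥ 6, so +3): 15 + 3 = 18.
§3 applies: 18 − 2 = 16.
§4 applies: 16 − 3 = 13.
§5 applies (level before this adjustment is 13 ≥ 6, so +4): 13 + 4 = 17.
Final offense level: 17.
Criminal history: 11 prior points → Category III (11-12).
Level 17 falls in the 17 band.
Grid: Level 17 × Category III = 2040-2250 days.

2040-2250 days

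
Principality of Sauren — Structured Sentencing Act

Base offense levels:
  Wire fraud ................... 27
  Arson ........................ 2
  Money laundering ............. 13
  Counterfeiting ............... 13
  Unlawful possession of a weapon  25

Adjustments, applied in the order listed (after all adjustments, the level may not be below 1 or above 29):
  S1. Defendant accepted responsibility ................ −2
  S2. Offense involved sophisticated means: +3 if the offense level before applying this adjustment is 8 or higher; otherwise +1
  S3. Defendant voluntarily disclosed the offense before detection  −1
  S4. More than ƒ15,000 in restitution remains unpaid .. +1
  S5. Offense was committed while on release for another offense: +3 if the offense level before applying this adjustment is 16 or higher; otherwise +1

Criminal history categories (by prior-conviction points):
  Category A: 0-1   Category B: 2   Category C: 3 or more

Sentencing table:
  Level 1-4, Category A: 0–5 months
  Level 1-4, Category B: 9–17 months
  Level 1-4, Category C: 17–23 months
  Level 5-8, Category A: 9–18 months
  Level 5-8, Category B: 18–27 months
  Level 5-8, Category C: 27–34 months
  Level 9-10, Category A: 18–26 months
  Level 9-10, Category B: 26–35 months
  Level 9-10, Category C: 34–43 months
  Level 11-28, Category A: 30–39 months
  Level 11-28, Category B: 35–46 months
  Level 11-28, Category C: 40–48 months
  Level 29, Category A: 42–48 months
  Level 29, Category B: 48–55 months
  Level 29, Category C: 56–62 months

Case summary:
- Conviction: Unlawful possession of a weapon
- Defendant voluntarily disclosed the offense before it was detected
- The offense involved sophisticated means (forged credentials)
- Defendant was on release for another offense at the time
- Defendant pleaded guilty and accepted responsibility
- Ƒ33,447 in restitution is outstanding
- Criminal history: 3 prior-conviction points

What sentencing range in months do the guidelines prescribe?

Base offense level for unlawful possession of a weapon: 25.
S1 applies: 25 − 2 = 23.
S2 applies (level before this adjustment is 23 ≥ 8, so +3): 23 + 3 = 26.
S3 applies: 26 − 1 = 25.
S4 applies: 25 + 1 = 26.
S5 applies (level before this adjustment is 26 ≥ 16, so +3): 26 + 3 = 29.
Final offense level: 29.
Criminal history: 3 prior points → Category C (3+).
Level 29 falls in the 29 band.
Grid: Level 29 × Category C = 56-62 months.

56-62 months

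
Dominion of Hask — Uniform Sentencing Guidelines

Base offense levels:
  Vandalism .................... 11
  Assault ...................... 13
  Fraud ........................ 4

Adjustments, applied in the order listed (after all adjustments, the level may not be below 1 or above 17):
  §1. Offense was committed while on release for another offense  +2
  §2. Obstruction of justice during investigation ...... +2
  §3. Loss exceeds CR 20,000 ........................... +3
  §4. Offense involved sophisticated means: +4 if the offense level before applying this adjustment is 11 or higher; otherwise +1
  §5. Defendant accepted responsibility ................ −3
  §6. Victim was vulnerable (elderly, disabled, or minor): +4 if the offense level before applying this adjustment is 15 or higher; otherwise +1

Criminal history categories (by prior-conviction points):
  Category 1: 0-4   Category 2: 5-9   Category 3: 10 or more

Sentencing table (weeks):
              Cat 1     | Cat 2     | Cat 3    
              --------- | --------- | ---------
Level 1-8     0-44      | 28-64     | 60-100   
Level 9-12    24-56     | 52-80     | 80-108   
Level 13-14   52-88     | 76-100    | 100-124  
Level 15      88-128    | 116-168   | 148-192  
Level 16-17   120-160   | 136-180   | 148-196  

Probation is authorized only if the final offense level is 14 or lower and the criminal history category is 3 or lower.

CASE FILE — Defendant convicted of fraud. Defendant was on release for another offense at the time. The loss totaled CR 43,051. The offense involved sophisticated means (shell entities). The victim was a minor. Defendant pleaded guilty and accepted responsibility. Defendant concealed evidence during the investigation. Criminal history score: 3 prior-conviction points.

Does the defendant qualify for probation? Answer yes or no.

Base offense level for fraud: 4.
§1 applies: 4 + 2 = 6.
§2 applies: 6 + 2 = 8.
§3 applies: 8 + 3 = 11.
§4 applies (level before this adjustment is 11 ≥ 11, so +4): 11 + 4 = 15.
§5 applies: 15 − 3 = 12.
§6 applies (level before this adjustment is 12 < 15, so +1): 12 + 1 = 13.
Final offense level: 13.
Criminal history: 3 prior points → Category 1 (0-4).
Level 13 falls in the 13-14 band.
Grid: Level 13-14 × Category 1 = 52-88 weeks.
Probation check: level 13 ≤ 14 and category 1 ≤ 3 → eligible.

Yes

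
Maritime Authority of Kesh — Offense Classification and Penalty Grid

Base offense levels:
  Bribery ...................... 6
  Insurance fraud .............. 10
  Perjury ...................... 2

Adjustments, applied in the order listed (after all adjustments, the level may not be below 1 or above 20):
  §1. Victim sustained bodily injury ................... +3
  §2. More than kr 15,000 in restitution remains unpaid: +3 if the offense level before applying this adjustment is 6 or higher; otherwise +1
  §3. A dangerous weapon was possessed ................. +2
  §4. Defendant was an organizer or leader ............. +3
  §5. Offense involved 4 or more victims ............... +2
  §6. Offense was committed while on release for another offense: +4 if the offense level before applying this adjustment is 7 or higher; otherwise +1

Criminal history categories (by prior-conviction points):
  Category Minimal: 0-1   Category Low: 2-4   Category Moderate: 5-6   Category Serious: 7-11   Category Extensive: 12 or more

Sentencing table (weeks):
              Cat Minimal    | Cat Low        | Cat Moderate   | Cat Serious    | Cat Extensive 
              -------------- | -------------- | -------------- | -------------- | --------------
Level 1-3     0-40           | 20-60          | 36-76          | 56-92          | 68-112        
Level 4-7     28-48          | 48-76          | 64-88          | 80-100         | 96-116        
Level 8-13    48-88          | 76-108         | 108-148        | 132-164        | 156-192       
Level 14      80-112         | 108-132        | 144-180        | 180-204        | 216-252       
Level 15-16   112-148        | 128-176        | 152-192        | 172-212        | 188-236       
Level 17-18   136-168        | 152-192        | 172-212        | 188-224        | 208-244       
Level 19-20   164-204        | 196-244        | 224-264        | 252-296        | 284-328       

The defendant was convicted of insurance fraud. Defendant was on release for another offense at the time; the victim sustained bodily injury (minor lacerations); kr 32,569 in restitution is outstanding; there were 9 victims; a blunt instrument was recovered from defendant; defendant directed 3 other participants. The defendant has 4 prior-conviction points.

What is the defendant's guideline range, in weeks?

196-244 weeks

Base offense level for insurance fraud: 10.
§1 applies: 10 + 3 = 13.
§2 applies (level before this adjustment is 13 ≥ 6, so +3): 13 + 3 = 16.
§3 applies: 16 + 2 = 18.
§4 applies: 18 + 3 = 21.
§5 applies: 21 + 2 = 23.
§6 applies (level before this adjustment is 23 ≥ 7, so +4): 23 + 4 = 27.
Level 27 exceeds the maximum of 20; capped at 20.
Final offense level: 20.
Criminal history: 4 prior points → Category Low (2-4).
Level 20 falls in the 19-20 band.
Grid: Level 19-20 × Category Low = 196-244 weeks.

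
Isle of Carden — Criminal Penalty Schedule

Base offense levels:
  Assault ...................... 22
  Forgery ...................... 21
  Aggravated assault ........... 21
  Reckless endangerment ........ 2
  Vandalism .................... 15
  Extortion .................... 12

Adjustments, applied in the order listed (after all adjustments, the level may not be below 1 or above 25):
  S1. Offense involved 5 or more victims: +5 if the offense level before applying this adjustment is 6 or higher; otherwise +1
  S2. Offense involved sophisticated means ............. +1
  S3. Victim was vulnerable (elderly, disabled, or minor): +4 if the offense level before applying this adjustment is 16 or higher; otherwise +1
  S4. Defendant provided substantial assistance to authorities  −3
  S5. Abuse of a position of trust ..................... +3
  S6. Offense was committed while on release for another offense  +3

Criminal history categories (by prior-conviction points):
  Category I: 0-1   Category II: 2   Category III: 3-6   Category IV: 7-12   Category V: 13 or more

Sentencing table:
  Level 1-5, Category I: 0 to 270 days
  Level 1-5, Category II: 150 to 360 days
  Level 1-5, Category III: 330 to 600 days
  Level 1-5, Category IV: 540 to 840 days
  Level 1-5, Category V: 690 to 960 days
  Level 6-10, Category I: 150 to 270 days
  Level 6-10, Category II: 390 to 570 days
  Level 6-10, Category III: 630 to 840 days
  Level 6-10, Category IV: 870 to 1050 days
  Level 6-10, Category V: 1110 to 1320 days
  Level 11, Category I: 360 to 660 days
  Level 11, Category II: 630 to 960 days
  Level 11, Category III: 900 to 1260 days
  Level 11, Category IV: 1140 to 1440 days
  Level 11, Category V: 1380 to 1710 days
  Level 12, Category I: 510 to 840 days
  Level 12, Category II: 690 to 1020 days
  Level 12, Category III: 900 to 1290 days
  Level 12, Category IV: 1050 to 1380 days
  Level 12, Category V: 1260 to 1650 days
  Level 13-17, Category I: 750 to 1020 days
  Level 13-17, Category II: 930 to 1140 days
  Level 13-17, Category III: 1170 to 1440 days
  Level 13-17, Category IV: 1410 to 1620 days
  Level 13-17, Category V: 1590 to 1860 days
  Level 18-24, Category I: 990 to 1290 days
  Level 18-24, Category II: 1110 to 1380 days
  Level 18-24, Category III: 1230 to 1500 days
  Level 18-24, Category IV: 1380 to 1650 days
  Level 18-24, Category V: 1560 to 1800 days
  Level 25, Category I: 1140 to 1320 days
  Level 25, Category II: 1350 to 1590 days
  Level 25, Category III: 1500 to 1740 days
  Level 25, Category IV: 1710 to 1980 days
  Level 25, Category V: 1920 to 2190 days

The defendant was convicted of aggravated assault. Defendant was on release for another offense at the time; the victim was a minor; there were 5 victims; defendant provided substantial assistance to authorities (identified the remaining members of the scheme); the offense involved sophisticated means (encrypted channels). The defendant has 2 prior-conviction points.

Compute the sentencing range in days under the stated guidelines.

1350-1590 days

Base offense level for aggravated assault: 21.
S1 applies (level before this adjustment is 21 ≥ 6, so +5): 21 + 5 = 26.
S2 applies: 26 + 1 = 27.
S3 applies (level before this adjustment is 27 ≥ 16, so +4): 27 + 4 = 31.
S4 applies: 31 − 3 = 28.
S6 applies: 28 + 3 = 31.
Level 31 exceeds the maximum of 25; capped at 25.
Final offense level: 25.
Criminal history: 2 prior points → Category II (2).
Level 25 falls in the 25 band.
Grid: Level 25 × Category II = 1350-1590 days.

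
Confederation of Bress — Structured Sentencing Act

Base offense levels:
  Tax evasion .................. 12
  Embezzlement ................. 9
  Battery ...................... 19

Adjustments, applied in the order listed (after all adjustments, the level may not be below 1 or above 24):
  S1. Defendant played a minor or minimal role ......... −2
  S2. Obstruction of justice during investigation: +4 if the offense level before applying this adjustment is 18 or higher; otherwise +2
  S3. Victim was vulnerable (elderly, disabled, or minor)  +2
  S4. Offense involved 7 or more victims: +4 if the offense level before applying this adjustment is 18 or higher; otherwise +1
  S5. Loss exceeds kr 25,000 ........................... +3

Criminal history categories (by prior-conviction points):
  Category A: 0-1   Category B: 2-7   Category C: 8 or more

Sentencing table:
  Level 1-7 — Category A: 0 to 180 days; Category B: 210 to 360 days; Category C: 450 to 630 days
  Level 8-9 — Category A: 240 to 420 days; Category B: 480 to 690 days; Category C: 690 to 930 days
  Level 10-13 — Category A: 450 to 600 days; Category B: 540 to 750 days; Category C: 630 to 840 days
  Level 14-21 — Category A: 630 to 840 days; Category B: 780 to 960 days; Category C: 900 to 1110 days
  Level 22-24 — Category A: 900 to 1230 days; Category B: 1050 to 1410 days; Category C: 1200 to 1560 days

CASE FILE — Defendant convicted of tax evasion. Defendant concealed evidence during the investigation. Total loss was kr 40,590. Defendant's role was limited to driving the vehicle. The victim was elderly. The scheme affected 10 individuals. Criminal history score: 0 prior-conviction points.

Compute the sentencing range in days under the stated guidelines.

630-840 days

Base offense level for tax evasion: 12.
S1 applies: 12 − 2 = 10.
S2 applies (level before this adjustment is 10 < 18, so +2): 10 + 2 = 12.
S3 applies: 12 + 2 = 14.
S4 applies (level before this adjustment is 14 < 18, so +1): 14 + 1 = 15.
S5 applies: 15 + 3 = 18.
Final offense level: 18.
Criminal history: 0 prior points → Category A (0-1).
Level 18 falls in the 14-21 band.
Grid: Level 14-21 × Category A = 630-840 days.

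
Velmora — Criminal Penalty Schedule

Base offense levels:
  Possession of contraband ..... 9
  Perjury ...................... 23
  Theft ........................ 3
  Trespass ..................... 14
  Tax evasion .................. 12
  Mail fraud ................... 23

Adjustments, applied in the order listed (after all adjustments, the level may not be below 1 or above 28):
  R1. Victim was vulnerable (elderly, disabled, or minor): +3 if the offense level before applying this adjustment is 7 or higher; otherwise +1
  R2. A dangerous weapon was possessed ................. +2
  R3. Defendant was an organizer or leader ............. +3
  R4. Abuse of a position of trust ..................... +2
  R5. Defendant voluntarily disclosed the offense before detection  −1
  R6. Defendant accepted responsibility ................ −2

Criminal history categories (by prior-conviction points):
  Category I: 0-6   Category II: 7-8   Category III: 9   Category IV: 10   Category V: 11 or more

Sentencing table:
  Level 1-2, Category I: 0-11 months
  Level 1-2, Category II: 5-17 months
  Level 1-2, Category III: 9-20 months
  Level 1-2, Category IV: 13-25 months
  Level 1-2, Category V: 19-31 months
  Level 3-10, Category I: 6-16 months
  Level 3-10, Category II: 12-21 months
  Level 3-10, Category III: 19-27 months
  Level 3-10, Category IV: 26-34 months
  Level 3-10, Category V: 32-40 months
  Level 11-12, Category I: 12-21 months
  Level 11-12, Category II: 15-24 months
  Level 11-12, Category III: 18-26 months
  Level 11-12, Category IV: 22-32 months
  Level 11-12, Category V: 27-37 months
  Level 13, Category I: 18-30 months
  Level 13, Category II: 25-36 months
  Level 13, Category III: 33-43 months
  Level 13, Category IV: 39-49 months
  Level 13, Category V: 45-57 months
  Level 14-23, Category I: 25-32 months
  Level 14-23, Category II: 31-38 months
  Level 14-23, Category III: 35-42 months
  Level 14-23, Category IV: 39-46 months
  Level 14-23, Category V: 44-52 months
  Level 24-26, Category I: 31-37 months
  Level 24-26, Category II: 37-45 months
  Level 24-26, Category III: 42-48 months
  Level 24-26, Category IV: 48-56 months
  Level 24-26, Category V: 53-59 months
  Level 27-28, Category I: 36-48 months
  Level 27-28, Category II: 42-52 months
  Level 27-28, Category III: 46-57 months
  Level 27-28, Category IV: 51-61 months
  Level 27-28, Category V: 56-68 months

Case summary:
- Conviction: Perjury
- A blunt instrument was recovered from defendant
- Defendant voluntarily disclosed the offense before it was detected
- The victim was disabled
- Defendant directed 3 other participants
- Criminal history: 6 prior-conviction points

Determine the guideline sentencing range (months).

36-48 months

Base offense level for perjury: 23.
R1 applies (level before this adjustment is 23 ≥ 7, so +3): 23 + 3 = 26.
R2 applies: 26 + 2 = 28.
R3 applies: 28 + 3 = 31.
R5 applies: 31 − 1 = 30.
Level 30 exceeds the maximum of 28; capped at 28.
Final offense level: 28.
Criminal history: 6 prior points → Category I (0-6).
Level 28 falls in the 27-28 band.
Grid: Level 27-28 × Category I = 36-48 months.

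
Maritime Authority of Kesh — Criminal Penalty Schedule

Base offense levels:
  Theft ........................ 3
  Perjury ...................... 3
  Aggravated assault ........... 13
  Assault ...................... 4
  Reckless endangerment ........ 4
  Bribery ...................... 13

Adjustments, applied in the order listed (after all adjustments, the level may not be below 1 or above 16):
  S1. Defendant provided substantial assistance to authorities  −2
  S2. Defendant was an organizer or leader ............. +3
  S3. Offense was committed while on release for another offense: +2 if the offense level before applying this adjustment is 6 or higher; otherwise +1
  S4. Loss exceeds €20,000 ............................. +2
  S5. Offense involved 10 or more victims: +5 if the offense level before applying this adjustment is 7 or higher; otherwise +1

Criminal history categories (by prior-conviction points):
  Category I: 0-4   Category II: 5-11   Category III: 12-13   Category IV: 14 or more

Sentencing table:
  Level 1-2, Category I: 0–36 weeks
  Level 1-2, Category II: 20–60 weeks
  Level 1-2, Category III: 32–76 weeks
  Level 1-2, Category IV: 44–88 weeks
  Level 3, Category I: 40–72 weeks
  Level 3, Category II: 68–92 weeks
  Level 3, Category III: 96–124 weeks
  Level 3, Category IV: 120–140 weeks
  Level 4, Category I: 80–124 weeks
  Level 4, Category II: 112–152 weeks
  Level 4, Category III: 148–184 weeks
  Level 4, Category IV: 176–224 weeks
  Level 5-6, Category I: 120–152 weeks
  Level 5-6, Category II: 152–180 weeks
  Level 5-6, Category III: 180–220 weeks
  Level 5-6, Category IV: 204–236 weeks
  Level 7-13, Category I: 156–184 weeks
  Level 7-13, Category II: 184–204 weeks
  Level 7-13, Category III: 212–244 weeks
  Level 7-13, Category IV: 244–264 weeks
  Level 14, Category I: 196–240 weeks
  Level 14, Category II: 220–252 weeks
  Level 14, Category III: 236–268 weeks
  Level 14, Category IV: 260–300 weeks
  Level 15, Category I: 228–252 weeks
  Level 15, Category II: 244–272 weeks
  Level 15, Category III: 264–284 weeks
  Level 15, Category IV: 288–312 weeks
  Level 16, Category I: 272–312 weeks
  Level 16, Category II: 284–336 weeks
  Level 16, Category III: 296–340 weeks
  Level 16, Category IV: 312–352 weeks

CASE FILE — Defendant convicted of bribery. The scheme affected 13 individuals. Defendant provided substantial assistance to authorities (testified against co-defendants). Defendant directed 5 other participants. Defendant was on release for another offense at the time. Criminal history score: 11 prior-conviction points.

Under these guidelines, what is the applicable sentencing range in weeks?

284-336 weeks

Base offense level for bribery: 13.
S1 applies: 13 − 2 = 11.
S2 applies: 11 + 3 = 14.
S3 applies (level before this adjustment is 14 ≥ 6, so +2): 14 + 2 = 16.
S5 applies (level before this adjustment is 16 ≥ 7, so +5): 16 + 5 = 21.
Level 21 exceeds the maximum of 16; capped at 16.
Final offense level: 16.
Criminal history: 11 prior points → Category II (5-11).
Level 16 falls in the 16 band.
Grid: Level 16 × Category II = 284-336 weeks.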